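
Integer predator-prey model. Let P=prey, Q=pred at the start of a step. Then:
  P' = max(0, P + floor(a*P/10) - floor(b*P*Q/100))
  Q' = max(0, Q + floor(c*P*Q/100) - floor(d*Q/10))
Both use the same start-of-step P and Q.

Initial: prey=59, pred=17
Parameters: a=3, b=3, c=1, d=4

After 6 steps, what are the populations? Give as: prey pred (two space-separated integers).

Answer: 11 9

Derivation:
Step 1: prey: 59+17-30=46; pred: 17+10-6=21
Step 2: prey: 46+13-28=31; pred: 21+9-8=22
Step 3: prey: 31+9-20=20; pred: 22+6-8=20
Step 4: prey: 20+6-12=14; pred: 20+4-8=16
Step 5: prey: 14+4-6=12; pred: 16+2-6=12
Step 6: prey: 12+3-4=11; pred: 12+1-4=9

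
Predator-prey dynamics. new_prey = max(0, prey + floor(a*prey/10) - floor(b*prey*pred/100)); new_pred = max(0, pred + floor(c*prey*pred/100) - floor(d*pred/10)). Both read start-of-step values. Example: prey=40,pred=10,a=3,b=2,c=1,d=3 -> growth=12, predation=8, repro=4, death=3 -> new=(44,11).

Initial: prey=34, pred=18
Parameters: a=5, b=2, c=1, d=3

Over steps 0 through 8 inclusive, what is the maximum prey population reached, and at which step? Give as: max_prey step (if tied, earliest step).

Answer: 49 4

Derivation:
Step 1: prey: 34+17-12=39; pred: 18+6-5=19
Step 2: prey: 39+19-14=44; pred: 19+7-5=21
Step 3: prey: 44+22-18=48; pred: 21+9-6=24
Step 4: prey: 48+24-23=49; pred: 24+11-7=28
Step 5: prey: 49+24-27=46; pred: 28+13-8=33
Step 6: prey: 46+23-30=39; pred: 33+15-9=39
Step 7: prey: 39+19-30=28; pred: 39+15-11=43
Step 8: prey: 28+14-24=18; pred: 43+12-12=43
Max prey = 49 at step 4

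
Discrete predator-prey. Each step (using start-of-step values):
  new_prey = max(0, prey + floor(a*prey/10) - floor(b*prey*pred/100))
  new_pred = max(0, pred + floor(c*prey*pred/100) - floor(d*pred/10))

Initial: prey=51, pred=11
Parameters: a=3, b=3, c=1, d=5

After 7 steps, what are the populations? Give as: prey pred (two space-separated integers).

Answer: 43 9

Derivation:
Step 1: prey: 51+15-16=50; pred: 11+5-5=11
Step 2: prey: 50+15-16=49; pred: 11+5-5=11
Step 3: prey: 49+14-16=47; pred: 11+5-5=11
Step 4: prey: 47+14-15=46; pred: 11+5-5=11
Step 5: prey: 46+13-15=44; pred: 11+5-5=11
Step 6: prey: 44+13-14=43; pred: 11+4-5=10
Step 7: prey: 43+12-12=43; pred: 10+4-5=9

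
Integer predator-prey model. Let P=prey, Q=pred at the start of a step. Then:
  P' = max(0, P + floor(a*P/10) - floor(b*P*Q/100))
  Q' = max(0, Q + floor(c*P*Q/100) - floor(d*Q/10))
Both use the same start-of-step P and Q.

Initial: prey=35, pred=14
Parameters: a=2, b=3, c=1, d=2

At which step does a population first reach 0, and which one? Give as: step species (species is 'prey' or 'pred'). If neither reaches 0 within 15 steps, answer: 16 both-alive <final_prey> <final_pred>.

Step 1: prey: 35+7-14=28; pred: 14+4-2=16
Step 2: prey: 28+5-13=20; pred: 16+4-3=17
Step 3: prey: 20+4-10=14; pred: 17+3-3=17
Step 4: prey: 14+2-7=9; pred: 17+2-3=16
Step 5: prey: 9+1-4=6; pred: 16+1-3=14
Step 6: prey: 6+1-2=5; pred: 14+0-2=12
Step 7: prey: 5+1-1=5; pred: 12+0-2=10
Step 8: prey: 5+1-1=5; pred: 10+0-2=8
Step 9: prey: 5+1-1=5; pred: 8+0-1=7
Step 10: prey: 5+1-1=5; pred: 7+0-1=6
Step 11: prey: 5+1-0=6; pred: 6+0-1=5
Step 12: prey: 6+1-0=7; pred: 5+0-1=4
Step 13: prey: 7+1-0=8; pred: 4+0-0=4
Step 14: prey: 8+1-0=9; pred: 4+0-0=4
Step 15: prey: 9+1-1=9; pred: 4+0-0=4
No extinction within 15 steps

Answer: 16 both-alive 9 4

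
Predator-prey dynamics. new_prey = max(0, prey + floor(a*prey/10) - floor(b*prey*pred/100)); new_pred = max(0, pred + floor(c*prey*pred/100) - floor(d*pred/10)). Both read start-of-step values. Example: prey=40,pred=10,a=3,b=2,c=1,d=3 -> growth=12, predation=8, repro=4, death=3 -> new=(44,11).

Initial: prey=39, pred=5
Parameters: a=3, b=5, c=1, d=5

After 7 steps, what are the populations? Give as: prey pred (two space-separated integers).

Answer: 87 5

Derivation:
Step 1: prey: 39+11-9=41; pred: 5+1-2=4
Step 2: prey: 41+12-8=45; pred: 4+1-2=3
Step 3: prey: 45+13-6=52; pred: 3+1-1=3
Step 4: prey: 52+15-7=60; pred: 3+1-1=3
Step 5: prey: 60+18-9=69; pred: 3+1-1=3
Step 6: prey: 69+20-10=79; pred: 3+2-1=4
Step 7: prey: 79+23-15=87; pred: 4+3-2=5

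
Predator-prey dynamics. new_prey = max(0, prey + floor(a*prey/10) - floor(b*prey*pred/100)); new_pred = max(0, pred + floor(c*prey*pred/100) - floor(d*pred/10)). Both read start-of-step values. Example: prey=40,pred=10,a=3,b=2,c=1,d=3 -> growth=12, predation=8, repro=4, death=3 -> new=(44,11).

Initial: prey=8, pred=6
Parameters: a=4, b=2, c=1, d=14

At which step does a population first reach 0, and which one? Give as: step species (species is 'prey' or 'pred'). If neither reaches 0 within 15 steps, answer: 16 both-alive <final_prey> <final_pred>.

Answer: 1 pred

Derivation:
Step 1: prey: 8+3-0=11; pred: 6+0-8=0
First extinction: pred at step 1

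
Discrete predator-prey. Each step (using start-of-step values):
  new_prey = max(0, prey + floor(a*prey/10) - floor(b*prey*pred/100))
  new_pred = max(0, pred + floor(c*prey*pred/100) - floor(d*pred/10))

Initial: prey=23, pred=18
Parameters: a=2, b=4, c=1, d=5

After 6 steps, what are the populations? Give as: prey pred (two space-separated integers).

Answer: 9 1

Derivation:
Step 1: prey: 23+4-16=11; pred: 18+4-9=13
Step 2: prey: 11+2-5=8; pred: 13+1-6=8
Step 3: prey: 8+1-2=7; pred: 8+0-4=4
Step 4: prey: 7+1-1=7; pred: 4+0-2=2
Step 5: prey: 7+1-0=8; pred: 2+0-1=1
Step 6: prey: 8+1-0=9; pred: 1+0-0=1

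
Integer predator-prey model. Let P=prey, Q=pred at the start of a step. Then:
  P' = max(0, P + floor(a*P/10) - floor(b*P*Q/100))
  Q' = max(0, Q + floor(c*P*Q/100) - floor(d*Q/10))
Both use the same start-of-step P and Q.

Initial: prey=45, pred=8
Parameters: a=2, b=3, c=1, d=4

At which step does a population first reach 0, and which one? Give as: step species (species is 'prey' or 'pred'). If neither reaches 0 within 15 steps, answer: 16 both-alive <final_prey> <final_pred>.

Answer: 16 both-alive 36 7

Derivation:
Step 1: prey: 45+9-10=44; pred: 8+3-3=8
Step 2: prey: 44+8-10=42; pred: 8+3-3=8
Step 3: prey: 42+8-10=40; pred: 8+3-3=8
Step 4: prey: 40+8-9=39; pred: 8+3-3=8
Step 5: prey: 39+7-9=37; pred: 8+3-3=8
Step 6: prey: 37+7-8=36; pred: 8+2-3=7
Step 7: prey: 36+7-7=36; pred: 7+2-2=7
Steps 8-15: state stable at prey=36, pred=7 (no change)
No extinction within 15 steps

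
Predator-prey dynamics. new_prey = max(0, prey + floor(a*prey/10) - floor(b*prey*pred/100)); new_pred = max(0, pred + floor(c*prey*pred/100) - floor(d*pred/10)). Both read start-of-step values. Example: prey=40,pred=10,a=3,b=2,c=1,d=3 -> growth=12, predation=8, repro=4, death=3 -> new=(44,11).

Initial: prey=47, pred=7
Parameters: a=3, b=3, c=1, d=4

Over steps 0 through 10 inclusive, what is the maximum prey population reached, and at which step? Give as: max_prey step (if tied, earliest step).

Step 1: prey: 47+14-9=52; pred: 7+3-2=8
Step 2: prey: 52+15-12=55; pred: 8+4-3=9
Step 3: prey: 55+16-14=57; pred: 9+4-3=10
Step 4: prey: 57+17-17=57; pred: 10+5-4=11
Step 5: prey: 57+17-18=56; pred: 11+6-4=13
Step 6: prey: 56+16-21=51; pred: 13+7-5=15
Step 7: prey: 51+15-22=44; pred: 15+7-6=16
Step 8: prey: 44+13-21=36; pred: 16+7-6=17
Step 9: prey: 36+10-18=28; pred: 17+6-6=17
Step 10: prey: 28+8-14=22; pred: 17+4-6=15
Max prey = 57 at step 3

Answer: 57 3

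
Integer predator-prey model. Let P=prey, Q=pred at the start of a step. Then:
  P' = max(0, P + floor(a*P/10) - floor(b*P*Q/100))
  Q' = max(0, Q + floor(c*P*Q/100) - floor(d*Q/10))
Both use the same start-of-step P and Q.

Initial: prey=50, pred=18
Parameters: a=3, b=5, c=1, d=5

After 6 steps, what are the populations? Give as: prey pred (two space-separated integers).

Step 1: prey: 50+15-45=20; pred: 18+9-9=18
Step 2: prey: 20+6-18=8; pred: 18+3-9=12
Step 3: prey: 8+2-4=6; pred: 12+0-6=6
Step 4: prey: 6+1-1=6; pred: 6+0-3=3
Step 5: prey: 6+1-0=7; pred: 3+0-1=2
Step 6: prey: 7+2-0=9; pred: 2+0-1=1

Answer: 9 1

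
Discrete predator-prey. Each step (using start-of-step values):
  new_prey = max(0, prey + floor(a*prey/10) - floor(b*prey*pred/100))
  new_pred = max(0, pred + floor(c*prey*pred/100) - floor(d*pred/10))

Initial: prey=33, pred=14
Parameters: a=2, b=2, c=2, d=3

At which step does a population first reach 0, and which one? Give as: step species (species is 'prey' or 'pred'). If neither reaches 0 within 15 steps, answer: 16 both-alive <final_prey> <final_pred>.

Answer: 16 both-alive 3 3

Derivation:
Step 1: prey: 33+6-9=30; pred: 14+9-4=19
Step 2: prey: 30+6-11=25; pred: 19+11-5=25
Step 3: prey: 25+5-12=18; pred: 25+12-7=30
Step 4: prey: 18+3-10=11; pred: 30+10-9=31
Step 5: prey: 11+2-6=7; pred: 31+6-9=28
Step 6: prey: 7+1-3=5; pred: 28+3-8=23
Step 7: prey: 5+1-2=4; pred: 23+2-6=19
Step 8: prey: 4+0-1=3; pred: 19+1-5=15
Step 9: prey: 3+0-0=3; pred: 15+0-4=11
Step 10: prey: 3+0-0=3; pred: 11+0-3=8
Step 11: prey: 3+0-0=3; pred: 8+0-2=6
Step 12: prey: 3+0-0=3; pred: 6+0-1=5
Step 13: prey: 3+0-0=3; pred: 5+0-1=4
Step 14: prey: 3+0-0=3; pred: 4+0-1=3
Step 15: prey: 3+0-0=3; pred: 3+0-0=3
No extinction within 15 steps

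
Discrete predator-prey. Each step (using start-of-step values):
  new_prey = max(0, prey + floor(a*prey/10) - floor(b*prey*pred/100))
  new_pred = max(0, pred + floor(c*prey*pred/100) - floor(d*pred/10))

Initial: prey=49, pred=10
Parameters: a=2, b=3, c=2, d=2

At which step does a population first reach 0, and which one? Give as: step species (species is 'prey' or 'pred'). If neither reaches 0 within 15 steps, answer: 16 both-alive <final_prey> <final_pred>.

Answer: 5 prey

Derivation:
Step 1: prey: 49+9-14=44; pred: 10+9-2=17
Step 2: prey: 44+8-22=30; pred: 17+14-3=28
Step 3: prey: 30+6-25=11; pred: 28+16-5=39
Step 4: prey: 11+2-12=1; pred: 39+8-7=40
Step 5: prey: 1+0-1=0; pred: 40+0-8=32
First extinction: prey at step 5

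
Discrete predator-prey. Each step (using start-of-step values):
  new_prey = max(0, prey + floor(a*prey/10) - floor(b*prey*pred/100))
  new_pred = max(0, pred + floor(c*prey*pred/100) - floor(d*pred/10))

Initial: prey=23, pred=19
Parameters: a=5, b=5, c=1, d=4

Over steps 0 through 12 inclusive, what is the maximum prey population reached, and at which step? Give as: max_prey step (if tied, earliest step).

Step 1: prey: 23+11-21=13; pred: 19+4-7=16
Step 2: prey: 13+6-10=9; pred: 16+2-6=12
Step 3: prey: 9+4-5=8; pred: 12+1-4=9
Step 4: prey: 8+4-3=9; pred: 9+0-3=6
Step 5: prey: 9+4-2=11; pred: 6+0-2=4
Step 6: prey: 11+5-2=14; pred: 4+0-1=3
Step 7: prey: 14+7-2=19; pred: 3+0-1=2
Step 8: prey: 19+9-1=27; pred: 2+0-0=2
Step 9: prey: 27+13-2=38; pred: 2+0-0=2
Step 10: prey: 38+19-3=54; pred: 2+0-0=2
Step 11: prey: 54+27-5=76; pred: 2+1-0=3
Step 12: prey: 76+38-11=103; pred: 3+2-1=4
Max prey = 103 at step 12

Answer: 103 12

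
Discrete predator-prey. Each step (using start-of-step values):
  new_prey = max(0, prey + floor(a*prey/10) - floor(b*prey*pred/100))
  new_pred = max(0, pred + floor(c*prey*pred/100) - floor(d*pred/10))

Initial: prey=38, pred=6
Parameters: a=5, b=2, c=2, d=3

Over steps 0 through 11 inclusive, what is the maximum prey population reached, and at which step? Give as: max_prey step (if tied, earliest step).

Step 1: prey: 38+19-4=53; pred: 6+4-1=9
Step 2: prey: 53+26-9=70; pred: 9+9-2=16
Step 3: prey: 70+35-22=83; pred: 16+22-4=34
Step 4: prey: 83+41-56=68; pred: 34+56-10=80
Step 5: prey: 68+34-108=0; pred: 80+108-24=164
Step 6: prey: 0+0-0=0; pred: 164+0-49=115
Step 7: prey: 0+0-0=0; pred: 115+0-34=81
Step 8: prey: 0+0-0=0; pred: 81+0-24=57
Step 9: prey: 0+0-0=0; pred: 57+0-17=40
Step 10: prey: 0+0-0=0; pred: 40+0-12=28
Step 11: prey: 0+0-0=0; pred: 28+0-8=20
Max prey = 83 at step 3

Answer: 83 3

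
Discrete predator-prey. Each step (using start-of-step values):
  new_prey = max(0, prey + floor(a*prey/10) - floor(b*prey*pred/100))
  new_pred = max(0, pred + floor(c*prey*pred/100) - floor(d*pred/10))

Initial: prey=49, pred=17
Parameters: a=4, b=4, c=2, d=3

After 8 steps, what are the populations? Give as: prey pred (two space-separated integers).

Step 1: prey: 49+19-33=35; pred: 17+16-5=28
Step 2: prey: 35+14-39=10; pred: 28+19-8=39
Step 3: prey: 10+4-15=0; pred: 39+7-11=35
Step 4: prey: 0+0-0=0; pred: 35+0-10=25
Step 5: prey: 0+0-0=0; pred: 25+0-7=18
Step 6: prey: 0+0-0=0; pred: 18+0-5=13
Step 7: prey: 0+0-0=0; pred: 13+0-3=10
Step 8: prey: 0+0-0=0; pred: 10+0-3=7

Answer: 0 7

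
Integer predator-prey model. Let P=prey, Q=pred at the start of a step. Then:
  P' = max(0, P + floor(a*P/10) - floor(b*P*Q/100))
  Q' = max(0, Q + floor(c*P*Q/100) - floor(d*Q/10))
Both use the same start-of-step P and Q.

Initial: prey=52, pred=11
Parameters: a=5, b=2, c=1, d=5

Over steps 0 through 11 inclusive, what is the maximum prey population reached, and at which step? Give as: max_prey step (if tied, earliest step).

Answer: 122 4

Derivation:
Step 1: prey: 52+26-11=67; pred: 11+5-5=11
Step 2: prey: 67+33-14=86; pred: 11+7-5=13
Step 3: prey: 86+43-22=107; pred: 13+11-6=18
Step 4: prey: 107+53-38=122; pred: 18+19-9=28
Step 5: prey: 122+61-68=115; pred: 28+34-14=48
Step 6: prey: 115+57-110=62; pred: 48+55-24=79
Step 7: prey: 62+31-97=0; pred: 79+48-39=88
Step 8: prey: 0+0-0=0; pred: 88+0-44=44
Step 9: prey: 0+0-0=0; pred: 44+0-22=22
Step 10: prey: 0+0-0=0; pred: 22+0-11=11
Step 11: prey: 0+0-0=0; pred: 11+0-5=6
Max prey = 122 at step 4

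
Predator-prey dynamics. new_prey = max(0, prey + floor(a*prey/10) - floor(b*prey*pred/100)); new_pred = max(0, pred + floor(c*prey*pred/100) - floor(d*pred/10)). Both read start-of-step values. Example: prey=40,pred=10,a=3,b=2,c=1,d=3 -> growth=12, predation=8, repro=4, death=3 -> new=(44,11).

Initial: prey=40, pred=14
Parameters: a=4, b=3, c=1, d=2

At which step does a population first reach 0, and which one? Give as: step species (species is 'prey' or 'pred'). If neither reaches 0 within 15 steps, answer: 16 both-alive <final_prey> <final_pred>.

Step 1: prey: 40+16-16=40; pred: 14+5-2=17
Step 2: prey: 40+16-20=36; pred: 17+6-3=20
Step 3: prey: 36+14-21=29; pred: 20+7-4=23
Step 4: prey: 29+11-20=20; pred: 23+6-4=25
Step 5: prey: 20+8-15=13; pred: 25+5-5=25
Step 6: prey: 13+5-9=9; pred: 25+3-5=23
Step 7: prey: 9+3-6=6; pred: 23+2-4=21
Step 8: prey: 6+2-3=5; pred: 21+1-4=18
Step 9: prey: 5+2-2=5; pred: 18+0-3=15
Step 10: prey: 5+2-2=5; pred: 15+0-3=12
Step 11: prey: 5+2-1=6; pred: 12+0-2=10
Step 12: prey: 6+2-1=7; pred: 10+0-2=8
Step 13: prey: 7+2-1=8; pred: 8+0-1=7
Step 14: prey: 8+3-1=10; pred: 7+0-1=6
Step 15: prey: 10+4-1=13; pred: 6+0-1=5
No extinction within 15 steps

Answer: 16 both-alive 13 5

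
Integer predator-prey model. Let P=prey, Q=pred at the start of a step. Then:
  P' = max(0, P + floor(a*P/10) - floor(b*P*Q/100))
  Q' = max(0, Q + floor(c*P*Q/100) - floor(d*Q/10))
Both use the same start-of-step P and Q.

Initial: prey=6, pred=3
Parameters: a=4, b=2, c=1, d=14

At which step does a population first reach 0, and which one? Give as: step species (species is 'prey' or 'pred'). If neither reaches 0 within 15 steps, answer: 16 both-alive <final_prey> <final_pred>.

Step 1: prey: 6+2-0=8; pred: 3+0-4=0
First extinction: pred at step 1

Answer: 1 pred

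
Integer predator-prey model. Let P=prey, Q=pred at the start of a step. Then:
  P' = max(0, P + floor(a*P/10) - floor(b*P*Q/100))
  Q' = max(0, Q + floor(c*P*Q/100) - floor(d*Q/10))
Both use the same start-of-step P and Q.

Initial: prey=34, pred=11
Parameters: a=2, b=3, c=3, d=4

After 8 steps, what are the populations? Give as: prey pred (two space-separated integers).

Answer: 1 4

Derivation:
Step 1: prey: 34+6-11=29; pred: 11+11-4=18
Step 2: prey: 29+5-15=19; pred: 18+15-7=26
Step 3: prey: 19+3-14=8; pred: 26+14-10=30
Step 4: prey: 8+1-7=2; pred: 30+7-12=25
Step 5: prey: 2+0-1=1; pred: 25+1-10=16
Step 6: prey: 1+0-0=1; pred: 16+0-6=10
Step 7: prey: 1+0-0=1; pred: 10+0-4=6
Step 8: prey: 1+0-0=1; pred: 6+0-2=4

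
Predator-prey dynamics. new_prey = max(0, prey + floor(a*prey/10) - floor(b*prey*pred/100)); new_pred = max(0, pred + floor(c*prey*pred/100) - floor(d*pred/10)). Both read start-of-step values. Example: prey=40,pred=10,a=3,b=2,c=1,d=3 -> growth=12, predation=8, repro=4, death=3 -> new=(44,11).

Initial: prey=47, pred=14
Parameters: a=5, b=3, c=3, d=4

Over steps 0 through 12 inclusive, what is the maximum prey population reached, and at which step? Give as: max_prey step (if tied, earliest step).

Step 1: prey: 47+23-19=51; pred: 14+19-5=28
Step 2: prey: 51+25-42=34; pred: 28+42-11=59
Step 3: prey: 34+17-60=0; pred: 59+60-23=96
Step 4: prey: 0+0-0=0; pred: 96+0-38=58
Step 5: prey: 0+0-0=0; pred: 58+0-23=35
Step 6: prey: 0+0-0=0; pred: 35+0-14=21
Step 7: prey: 0+0-0=0; pred: 21+0-8=13
Step 8: prey: 0+0-0=0; pred: 13+0-5=8
Step 9: prey: 0+0-0=0; pred: 8+0-3=5
Step 10: prey: 0+0-0=0; pred: 5+0-2=3
Step 11: prey: 0+0-0=0; pred: 3+0-1=2
Step 12: prey: 0+0-0=0; pred: 2+0-0=2
Max prey = 51 at step 1

Answer: 51 1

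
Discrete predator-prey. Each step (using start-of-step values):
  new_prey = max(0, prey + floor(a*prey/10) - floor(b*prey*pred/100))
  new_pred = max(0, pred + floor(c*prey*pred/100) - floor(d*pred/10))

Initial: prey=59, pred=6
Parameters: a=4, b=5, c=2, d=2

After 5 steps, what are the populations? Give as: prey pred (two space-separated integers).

Step 1: prey: 59+23-17=65; pred: 6+7-1=12
Step 2: prey: 65+26-39=52; pred: 12+15-2=25
Step 3: prey: 52+20-65=7; pred: 25+26-5=46
Step 4: prey: 7+2-16=0; pred: 46+6-9=43
Step 5: prey: 0+0-0=0; pred: 43+0-8=35

Answer: 0 35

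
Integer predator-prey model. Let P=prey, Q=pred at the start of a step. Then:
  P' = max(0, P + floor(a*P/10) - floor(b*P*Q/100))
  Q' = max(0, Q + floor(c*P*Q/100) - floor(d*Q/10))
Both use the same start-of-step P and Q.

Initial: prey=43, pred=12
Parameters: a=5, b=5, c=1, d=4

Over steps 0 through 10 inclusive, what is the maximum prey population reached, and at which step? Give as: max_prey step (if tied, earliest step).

Step 1: prey: 43+21-25=39; pred: 12+5-4=13
Step 2: prey: 39+19-25=33; pred: 13+5-5=13
Step 3: prey: 33+16-21=28; pred: 13+4-5=12
Step 4: prey: 28+14-16=26; pred: 12+3-4=11
Step 5: prey: 26+13-14=25; pred: 11+2-4=9
Step 6: prey: 25+12-11=26; pred: 9+2-3=8
Step 7: prey: 26+13-10=29; pred: 8+2-3=7
Step 8: prey: 29+14-10=33; pred: 7+2-2=7
Step 9: prey: 33+16-11=38; pred: 7+2-2=7
Step 10: prey: 38+19-13=44; pred: 7+2-2=7
Max prey = 44 at step 10

Answer: 44 10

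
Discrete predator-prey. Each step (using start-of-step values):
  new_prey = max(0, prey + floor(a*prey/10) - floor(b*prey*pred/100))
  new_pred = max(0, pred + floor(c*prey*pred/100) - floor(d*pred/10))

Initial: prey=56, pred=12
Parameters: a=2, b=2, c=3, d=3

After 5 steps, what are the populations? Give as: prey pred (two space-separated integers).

Step 1: prey: 56+11-13=54; pred: 12+20-3=29
Step 2: prey: 54+10-31=33; pred: 29+46-8=67
Step 3: prey: 33+6-44=0; pred: 67+66-20=113
Step 4: prey: 0+0-0=0; pred: 113+0-33=80
Step 5: prey: 0+0-0=0; pred: 80+0-24=56

Answer: 0 56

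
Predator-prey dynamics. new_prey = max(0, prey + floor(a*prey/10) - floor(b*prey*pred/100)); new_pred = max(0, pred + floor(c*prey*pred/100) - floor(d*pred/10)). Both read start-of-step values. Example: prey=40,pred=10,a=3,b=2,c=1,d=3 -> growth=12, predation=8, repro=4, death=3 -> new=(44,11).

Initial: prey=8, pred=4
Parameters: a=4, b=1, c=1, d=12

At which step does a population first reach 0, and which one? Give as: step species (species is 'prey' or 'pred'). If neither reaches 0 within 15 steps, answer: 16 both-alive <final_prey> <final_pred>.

Answer: 1 pred

Derivation:
Step 1: prey: 8+3-0=11; pred: 4+0-4=0
First extinction: pred at step 1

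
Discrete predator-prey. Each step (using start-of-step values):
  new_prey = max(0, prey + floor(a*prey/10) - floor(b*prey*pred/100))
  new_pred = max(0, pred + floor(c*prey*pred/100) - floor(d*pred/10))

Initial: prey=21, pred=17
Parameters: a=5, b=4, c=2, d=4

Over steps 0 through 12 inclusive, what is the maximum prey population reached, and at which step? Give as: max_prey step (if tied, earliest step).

Answer: 54 12

Derivation:
Step 1: prey: 21+10-14=17; pred: 17+7-6=18
Step 2: prey: 17+8-12=13; pred: 18+6-7=17
Step 3: prey: 13+6-8=11; pred: 17+4-6=15
Step 4: prey: 11+5-6=10; pred: 15+3-6=12
Step 5: prey: 10+5-4=11; pred: 12+2-4=10
Step 6: prey: 11+5-4=12; pred: 10+2-4=8
Step 7: prey: 12+6-3=15; pred: 8+1-3=6
Step 8: prey: 15+7-3=19; pred: 6+1-2=5
Step 9: prey: 19+9-3=25; pred: 5+1-2=4
Step 10: prey: 25+12-4=33; pred: 4+2-1=5
Step 11: prey: 33+16-6=43; pred: 5+3-2=6
Step 12: prey: 43+21-10=54; pred: 6+5-2=9
Max prey = 54 at step 12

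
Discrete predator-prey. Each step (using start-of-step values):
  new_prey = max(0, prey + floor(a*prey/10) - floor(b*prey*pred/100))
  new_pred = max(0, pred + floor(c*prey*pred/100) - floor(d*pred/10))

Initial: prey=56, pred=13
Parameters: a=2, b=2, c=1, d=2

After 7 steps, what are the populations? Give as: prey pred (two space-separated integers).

Step 1: prey: 56+11-14=53; pred: 13+7-2=18
Step 2: prey: 53+10-19=44; pred: 18+9-3=24
Step 3: prey: 44+8-21=31; pred: 24+10-4=30
Step 4: prey: 31+6-18=19; pred: 30+9-6=33
Step 5: prey: 19+3-12=10; pred: 33+6-6=33
Step 6: prey: 10+2-6=6; pred: 33+3-6=30
Step 7: prey: 6+1-3=4; pred: 30+1-6=25

Answer: 4 25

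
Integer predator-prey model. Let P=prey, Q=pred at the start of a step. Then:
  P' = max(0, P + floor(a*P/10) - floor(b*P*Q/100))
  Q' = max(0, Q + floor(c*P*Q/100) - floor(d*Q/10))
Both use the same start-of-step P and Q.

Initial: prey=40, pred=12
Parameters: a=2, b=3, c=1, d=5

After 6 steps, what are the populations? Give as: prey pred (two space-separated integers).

Step 1: prey: 40+8-14=34; pred: 12+4-6=10
Step 2: prey: 34+6-10=30; pred: 10+3-5=8
Step 3: prey: 30+6-7=29; pred: 8+2-4=6
Step 4: prey: 29+5-5=29; pred: 6+1-3=4
Step 5: prey: 29+5-3=31; pred: 4+1-2=3
Step 6: prey: 31+6-2=35; pred: 3+0-1=2

Answer: 35 2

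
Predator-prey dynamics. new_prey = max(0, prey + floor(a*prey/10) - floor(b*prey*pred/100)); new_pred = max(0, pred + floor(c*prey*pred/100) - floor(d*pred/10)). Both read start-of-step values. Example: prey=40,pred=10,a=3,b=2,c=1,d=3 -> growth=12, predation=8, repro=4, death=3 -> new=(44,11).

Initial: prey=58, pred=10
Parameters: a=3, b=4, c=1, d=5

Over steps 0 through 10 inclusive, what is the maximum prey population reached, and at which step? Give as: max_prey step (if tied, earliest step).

Answer: 60 10

Derivation:
Step 1: prey: 58+17-23=52; pred: 10+5-5=10
Step 2: prey: 52+15-20=47; pred: 10+5-5=10
Step 3: prey: 47+14-18=43; pred: 10+4-5=9
Step 4: prey: 43+12-15=40; pred: 9+3-4=8
Step 5: prey: 40+12-12=40; pred: 8+3-4=7
Step 6: prey: 40+12-11=41; pred: 7+2-3=6
Step 7: prey: 41+12-9=44; pred: 6+2-3=5
Step 8: prey: 44+13-8=49; pred: 5+2-2=5
Step 9: prey: 49+14-9=54; pred: 5+2-2=5
Step 10: prey: 54+16-10=60; pred: 5+2-2=5
Max prey = 60 at step 10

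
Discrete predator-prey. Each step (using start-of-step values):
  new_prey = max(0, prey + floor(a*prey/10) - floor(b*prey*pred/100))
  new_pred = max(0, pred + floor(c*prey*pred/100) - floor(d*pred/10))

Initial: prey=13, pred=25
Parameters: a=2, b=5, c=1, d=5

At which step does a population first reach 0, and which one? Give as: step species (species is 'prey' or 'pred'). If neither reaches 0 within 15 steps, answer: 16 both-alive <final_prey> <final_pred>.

Step 1: prey: 13+2-16=0; pred: 25+3-12=16
First extinction: prey at step 1

Answer: 1 prey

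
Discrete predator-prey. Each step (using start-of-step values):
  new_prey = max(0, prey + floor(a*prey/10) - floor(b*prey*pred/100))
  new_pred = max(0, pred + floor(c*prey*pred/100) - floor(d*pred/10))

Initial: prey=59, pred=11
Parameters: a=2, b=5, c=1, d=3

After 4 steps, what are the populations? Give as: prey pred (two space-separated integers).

Step 1: prey: 59+11-32=38; pred: 11+6-3=14
Step 2: prey: 38+7-26=19; pred: 14+5-4=15
Step 3: prey: 19+3-14=8; pred: 15+2-4=13
Step 4: prey: 8+1-5=4; pred: 13+1-3=11

Answer: 4 11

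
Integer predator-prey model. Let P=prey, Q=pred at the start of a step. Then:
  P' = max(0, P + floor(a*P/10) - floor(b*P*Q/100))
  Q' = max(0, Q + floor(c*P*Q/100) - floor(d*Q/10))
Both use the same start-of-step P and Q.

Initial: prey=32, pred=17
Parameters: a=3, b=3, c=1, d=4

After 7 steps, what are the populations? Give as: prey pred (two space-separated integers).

Step 1: prey: 32+9-16=25; pred: 17+5-6=16
Step 2: prey: 25+7-12=20; pred: 16+4-6=14
Step 3: prey: 20+6-8=18; pred: 14+2-5=11
Step 4: prey: 18+5-5=18; pred: 11+1-4=8
Step 5: prey: 18+5-4=19; pred: 8+1-3=6
Step 6: prey: 19+5-3=21; pred: 6+1-2=5
Step 7: prey: 21+6-3=24; pred: 5+1-2=4

Answer: 24 4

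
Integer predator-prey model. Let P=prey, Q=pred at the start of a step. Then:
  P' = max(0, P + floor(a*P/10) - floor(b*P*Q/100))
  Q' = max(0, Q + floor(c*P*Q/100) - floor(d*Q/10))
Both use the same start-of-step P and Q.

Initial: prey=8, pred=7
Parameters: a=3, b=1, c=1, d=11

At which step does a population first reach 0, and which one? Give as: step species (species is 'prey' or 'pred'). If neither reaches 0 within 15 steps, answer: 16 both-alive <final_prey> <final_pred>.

Step 1: prey: 8+2-0=10; pred: 7+0-7=0
First extinction: pred at step 1

Answer: 1 pred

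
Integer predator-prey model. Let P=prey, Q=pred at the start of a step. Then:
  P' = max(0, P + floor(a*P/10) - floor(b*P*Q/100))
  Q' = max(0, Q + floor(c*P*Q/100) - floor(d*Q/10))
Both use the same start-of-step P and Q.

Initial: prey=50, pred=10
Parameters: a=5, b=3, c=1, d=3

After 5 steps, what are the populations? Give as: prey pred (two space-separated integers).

Answer: 29 42

Derivation:
Step 1: prey: 50+25-15=60; pred: 10+5-3=12
Step 2: prey: 60+30-21=69; pred: 12+7-3=16
Step 3: prey: 69+34-33=70; pred: 16+11-4=23
Step 4: prey: 70+35-48=57; pred: 23+16-6=33
Step 5: prey: 57+28-56=29; pred: 33+18-9=42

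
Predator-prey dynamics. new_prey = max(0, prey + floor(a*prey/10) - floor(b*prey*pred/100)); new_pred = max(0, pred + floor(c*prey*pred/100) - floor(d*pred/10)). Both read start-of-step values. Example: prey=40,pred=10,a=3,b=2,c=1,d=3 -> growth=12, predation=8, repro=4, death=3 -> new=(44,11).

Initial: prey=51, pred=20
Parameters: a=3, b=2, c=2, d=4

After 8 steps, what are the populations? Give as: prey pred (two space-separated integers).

Answer: 1 7

Derivation:
Step 1: prey: 51+15-20=46; pred: 20+20-8=32
Step 2: prey: 46+13-29=30; pred: 32+29-12=49
Step 3: prey: 30+9-29=10; pred: 49+29-19=59
Step 4: prey: 10+3-11=2; pred: 59+11-23=47
Step 5: prey: 2+0-1=1; pred: 47+1-18=30
Step 6: prey: 1+0-0=1; pred: 30+0-12=18
Step 7: prey: 1+0-0=1; pred: 18+0-7=11
Step 8: prey: 1+0-0=1; pred: 11+0-4=7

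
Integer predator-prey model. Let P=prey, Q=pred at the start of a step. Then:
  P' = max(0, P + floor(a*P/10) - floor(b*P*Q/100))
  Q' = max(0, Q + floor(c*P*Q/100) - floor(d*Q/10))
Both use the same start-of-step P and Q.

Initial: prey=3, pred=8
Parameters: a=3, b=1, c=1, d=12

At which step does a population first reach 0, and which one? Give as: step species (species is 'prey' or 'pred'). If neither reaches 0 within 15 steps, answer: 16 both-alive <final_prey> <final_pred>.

Step 1: prey: 3+0-0=3; pred: 8+0-9=0
First extinction: pred at step 1

Answer: 1 pred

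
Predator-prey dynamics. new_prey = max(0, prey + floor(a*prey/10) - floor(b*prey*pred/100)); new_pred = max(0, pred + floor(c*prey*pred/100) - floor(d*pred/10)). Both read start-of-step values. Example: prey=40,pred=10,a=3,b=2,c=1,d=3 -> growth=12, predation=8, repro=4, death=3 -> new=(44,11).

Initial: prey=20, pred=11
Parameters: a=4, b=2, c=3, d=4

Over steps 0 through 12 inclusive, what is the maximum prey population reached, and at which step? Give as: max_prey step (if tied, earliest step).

Step 1: prey: 20+8-4=24; pred: 11+6-4=13
Step 2: prey: 24+9-6=27; pred: 13+9-5=17
Step 3: prey: 27+10-9=28; pred: 17+13-6=24
Step 4: prey: 28+11-13=26; pred: 24+20-9=35
Step 5: prey: 26+10-18=18; pred: 35+27-14=48
Step 6: prey: 18+7-17=8; pred: 48+25-19=54
Step 7: prey: 8+3-8=3; pred: 54+12-21=45
Step 8: prey: 3+1-2=2; pred: 45+4-18=31
Step 9: prey: 2+0-1=1; pred: 31+1-12=20
Step 10: prey: 1+0-0=1; pred: 20+0-8=12
Step 11: prey: 1+0-0=1; pred: 12+0-4=8
Step 12: prey: 1+0-0=1; pred: 8+0-3=5
Max prey = 28 at step 3

Answer: 28 3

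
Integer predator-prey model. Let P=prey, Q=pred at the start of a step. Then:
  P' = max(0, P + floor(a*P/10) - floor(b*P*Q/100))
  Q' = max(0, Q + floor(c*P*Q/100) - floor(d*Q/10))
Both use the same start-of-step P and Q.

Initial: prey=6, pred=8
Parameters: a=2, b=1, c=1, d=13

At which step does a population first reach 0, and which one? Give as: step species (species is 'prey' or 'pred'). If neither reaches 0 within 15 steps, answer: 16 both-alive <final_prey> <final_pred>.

Answer: 1 pred

Derivation:
Step 1: prey: 6+1-0=7; pred: 8+0-10=0
First extinction: pred at step 1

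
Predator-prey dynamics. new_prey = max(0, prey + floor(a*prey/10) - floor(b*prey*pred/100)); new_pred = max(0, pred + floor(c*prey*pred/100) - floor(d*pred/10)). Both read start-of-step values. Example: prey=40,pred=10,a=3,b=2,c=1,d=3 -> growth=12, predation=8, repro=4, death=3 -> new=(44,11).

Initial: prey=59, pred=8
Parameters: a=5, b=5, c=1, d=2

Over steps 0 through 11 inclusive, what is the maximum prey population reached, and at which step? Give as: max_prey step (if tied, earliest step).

Step 1: prey: 59+29-23=65; pred: 8+4-1=11
Step 2: prey: 65+32-35=62; pred: 11+7-2=16
Step 3: prey: 62+31-49=44; pred: 16+9-3=22
Step 4: prey: 44+22-48=18; pred: 22+9-4=27
Step 5: prey: 18+9-24=3; pred: 27+4-5=26
Step 6: prey: 3+1-3=1; pred: 26+0-5=21
Step 7: prey: 1+0-1=0; pred: 21+0-4=17
Step 8: prey: 0+0-0=0; pred: 17+0-3=14
Step 9: prey: 0+0-0=0; pred: 14+0-2=12
Step 10: prey: 0+0-0=0; pred: 12+0-2=10
Step 11: prey: 0+0-0=0; pred: 10+0-2=8
Max prey = 65 at step 1

Answer: 65 1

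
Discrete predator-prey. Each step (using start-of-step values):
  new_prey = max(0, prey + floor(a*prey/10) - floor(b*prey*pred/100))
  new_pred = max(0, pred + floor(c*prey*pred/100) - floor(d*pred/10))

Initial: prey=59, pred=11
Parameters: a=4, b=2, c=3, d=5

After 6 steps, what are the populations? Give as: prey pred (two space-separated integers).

Step 1: prey: 59+23-12=70; pred: 11+19-5=25
Step 2: prey: 70+28-35=63; pred: 25+52-12=65
Step 3: prey: 63+25-81=7; pred: 65+122-32=155
Step 4: prey: 7+2-21=0; pred: 155+32-77=110
Step 5: prey: 0+0-0=0; pred: 110+0-55=55
Step 6: prey: 0+0-0=0; pred: 55+0-27=28

Answer: 0 28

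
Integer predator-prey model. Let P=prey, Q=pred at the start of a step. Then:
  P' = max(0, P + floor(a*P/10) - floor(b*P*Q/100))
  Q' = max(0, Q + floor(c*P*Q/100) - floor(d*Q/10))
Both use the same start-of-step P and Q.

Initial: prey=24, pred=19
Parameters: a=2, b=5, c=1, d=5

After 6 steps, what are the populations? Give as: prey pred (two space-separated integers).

Answer: 2 1

Derivation:
Step 1: prey: 24+4-22=6; pred: 19+4-9=14
Step 2: prey: 6+1-4=3; pred: 14+0-7=7
Step 3: prey: 3+0-1=2; pred: 7+0-3=4
Step 4: prey: 2+0-0=2; pred: 4+0-2=2
Step 5: prey: 2+0-0=2; pred: 2+0-1=1
Step 6: prey: 2+0-0=2; pred: 1+0-0=1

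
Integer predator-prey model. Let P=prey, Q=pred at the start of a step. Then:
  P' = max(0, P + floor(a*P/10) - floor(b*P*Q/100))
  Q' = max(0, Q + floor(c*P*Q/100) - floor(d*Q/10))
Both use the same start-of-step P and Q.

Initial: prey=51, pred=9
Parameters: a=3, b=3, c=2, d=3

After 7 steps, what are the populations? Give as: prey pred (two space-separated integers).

Answer: 0 17

Derivation:
Step 1: prey: 51+15-13=53; pred: 9+9-2=16
Step 2: prey: 53+15-25=43; pred: 16+16-4=28
Step 3: prey: 43+12-36=19; pred: 28+24-8=44
Step 4: prey: 19+5-25=0; pred: 44+16-13=47
Step 5: prey: 0+0-0=0; pred: 47+0-14=33
Step 6: prey: 0+0-0=0; pred: 33+0-9=24
Step 7: prey: 0+0-0=0; pred: 24+0-7=17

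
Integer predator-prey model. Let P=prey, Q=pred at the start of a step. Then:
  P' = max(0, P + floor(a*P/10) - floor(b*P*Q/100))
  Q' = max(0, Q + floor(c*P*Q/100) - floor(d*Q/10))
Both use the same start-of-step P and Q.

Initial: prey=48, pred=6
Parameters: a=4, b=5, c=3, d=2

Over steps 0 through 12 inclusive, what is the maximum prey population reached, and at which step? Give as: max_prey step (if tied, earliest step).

Step 1: prey: 48+19-14=53; pred: 6+8-1=13
Step 2: prey: 53+21-34=40; pred: 13+20-2=31
Step 3: prey: 40+16-62=0; pred: 31+37-6=62
Step 4: prey: 0+0-0=0; pred: 62+0-12=50
Step 5: prey: 0+0-0=0; pred: 50+0-10=40
Step 6: prey: 0+0-0=0; pred: 40+0-8=32
Step 7: prey: 0+0-0=0; pred: 32+0-6=26
Step 8: prey: 0+0-0=0; pred: 26+0-5=21
Step 9: prey: 0+0-0=0; pred: 21+0-4=17
Step 10: prey: 0+0-0=0; pred: 17+0-3=14
Step 11: prey: 0+0-0=0; pred: 14+0-2=12
Step 12: prey: 0+0-0=0; pred: 12+0-2=10
Max prey = 53 at step 1

Answer: 53 1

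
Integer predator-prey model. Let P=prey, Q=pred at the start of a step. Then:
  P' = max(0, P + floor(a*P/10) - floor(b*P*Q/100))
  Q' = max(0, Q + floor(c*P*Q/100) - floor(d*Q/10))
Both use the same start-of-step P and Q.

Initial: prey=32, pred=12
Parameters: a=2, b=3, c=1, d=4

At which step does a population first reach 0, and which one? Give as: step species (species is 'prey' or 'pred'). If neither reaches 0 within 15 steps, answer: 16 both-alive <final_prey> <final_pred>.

Answer: 16 both-alive 70 3

Derivation:
Step 1: prey: 32+6-11=27; pred: 12+3-4=11
Step 2: prey: 27+5-8=24; pred: 11+2-4=9
Step 3: prey: 24+4-6=22; pred: 9+2-3=8
Step 4: prey: 22+4-5=21; pred: 8+1-3=6
Step 5: prey: 21+4-3=22; pred: 6+1-2=5
Step 6: prey: 22+4-3=23; pred: 5+1-2=4
Step 7: prey: 23+4-2=25; pred: 4+0-1=3
Step 8: prey: 25+5-2=28; pred: 3+0-1=2
Step 9: prey: 28+5-1=32; pred: 2+0-0=2
Step 10: prey: 32+6-1=37; pred: 2+0-0=2
Step 11: prey: 37+7-2=42; pred: 2+0-0=2
Step 12: prey: 42+8-2=48; pred: 2+0-0=2
Step 13: prey: 48+9-2=55; pred: 2+0-0=2
Step 14: prey: 55+11-3=63; pred: 2+1-0=3
Step 15: prey: 63+12-5=70; pred: 3+1-1=3
No extinction within 15 steps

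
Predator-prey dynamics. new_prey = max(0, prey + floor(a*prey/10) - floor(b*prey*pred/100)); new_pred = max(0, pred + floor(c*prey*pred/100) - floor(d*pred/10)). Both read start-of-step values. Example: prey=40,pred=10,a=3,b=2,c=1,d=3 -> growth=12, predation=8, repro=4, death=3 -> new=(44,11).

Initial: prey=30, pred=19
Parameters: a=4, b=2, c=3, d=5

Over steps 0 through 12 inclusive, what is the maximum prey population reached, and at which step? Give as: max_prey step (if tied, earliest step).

Step 1: prey: 30+12-11=31; pred: 19+17-9=27
Step 2: prey: 31+12-16=27; pred: 27+25-13=39
Step 3: prey: 27+10-21=16; pred: 39+31-19=51
Step 4: prey: 16+6-16=6; pred: 51+24-25=50
Step 5: prey: 6+2-6=2; pred: 50+9-25=34
Step 6: prey: 2+0-1=1; pred: 34+2-17=19
Step 7: prey: 1+0-0=1; pred: 19+0-9=10
Step 8: prey: 1+0-0=1; pred: 10+0-5=5
Step 9: prey: 1+0-0=1; pred: 5+0-2=3
Step 10: prey: 1+0-0=1; pred: 3+0-1=2
Step 11: prey: 1+0-0=1; pred: 2+0-1=1
Step 12: prey: 1+0-0=1; pred: 1+0-0=1
Max prey = 31 at step 1

Answer: 31 1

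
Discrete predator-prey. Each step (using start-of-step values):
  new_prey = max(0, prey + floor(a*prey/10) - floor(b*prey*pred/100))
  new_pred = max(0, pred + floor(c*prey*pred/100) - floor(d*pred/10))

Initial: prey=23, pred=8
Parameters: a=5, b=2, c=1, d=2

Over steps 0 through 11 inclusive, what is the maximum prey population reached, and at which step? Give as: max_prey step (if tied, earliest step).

Step 1: prey: 23+11-3=31; pred: 8+1-1=8
Step 2: prey: 31+15-4=42; pred: 8+2-1=9
Step 3: prey: 42+21-7=56; pred: 9+3-1=11
Step 4: prey: 56+28-12=72; pred: 11+6-2=15
Step 5: prey: 72+36-21=87; pred: 15+10-3=22
Step 6: prey: 87+43-38=92; pred: 22+19-4=37
Step 7: prey: 92+46-68=70; pred: 37+34-7=64
Step 8: prey: 70+35-89=16; pred: 64+44-12=96
Step 9: prey: 16+8-30=0; pred: 96+15-19=92
Step 10: prey: 0+0-0=0; pred: 92+0-18=74
Step 11: prey: 0+0-0=0; pred: 74+0-14=60
Max prey = 92 at step 6

Answer: 92 6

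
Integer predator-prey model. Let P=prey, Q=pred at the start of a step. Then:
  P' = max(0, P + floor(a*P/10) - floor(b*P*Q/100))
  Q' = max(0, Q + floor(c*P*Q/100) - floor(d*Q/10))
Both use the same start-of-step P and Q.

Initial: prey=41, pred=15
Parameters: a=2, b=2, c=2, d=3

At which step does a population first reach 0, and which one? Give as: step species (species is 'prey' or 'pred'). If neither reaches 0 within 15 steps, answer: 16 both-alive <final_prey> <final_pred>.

Step 1: prey: 41+8-12=37; pred: 15+12-4=23
Step 2: prey: 37+7-17=27; pred: 23+17-6=34
Step 3: prey: 27+5-18=14; pred: 34+18-10=42
Step 4: prey: 14+2-11=5; pred: 42+11-12=41
Step 5: prey: 5+1-4=2; pred: 41+4-12=33
Step 6: prey: 2+0-1=1; pred: 33+1-9=25
Step 7: prey: 1+0-0=1; pred: 25+0-7=18
Step 8: prey: 1+0-0=1; pred: 18+0-5=13
Step 9: prey: 1+0-0=1; pred: 13+0-3=10
Step 10: prey: 1+0-0=1; pred: 10+0-3=7
Step 11: prey: 1+0-0=1; pred: 7+0-2=5
Step 12: prey: 1+0-0=1; pred: 5+0-1=4
Step 13: prey: 1+0-0=1; pred: 4+0-1=3
Step 14: prey: 1+0-0=1; pred: 3+0-0=3
Steps 15-15: state stable at prey=1, pred=3 (no change)
No extinction within 15 steps

Answer: 16 both-alive 1 3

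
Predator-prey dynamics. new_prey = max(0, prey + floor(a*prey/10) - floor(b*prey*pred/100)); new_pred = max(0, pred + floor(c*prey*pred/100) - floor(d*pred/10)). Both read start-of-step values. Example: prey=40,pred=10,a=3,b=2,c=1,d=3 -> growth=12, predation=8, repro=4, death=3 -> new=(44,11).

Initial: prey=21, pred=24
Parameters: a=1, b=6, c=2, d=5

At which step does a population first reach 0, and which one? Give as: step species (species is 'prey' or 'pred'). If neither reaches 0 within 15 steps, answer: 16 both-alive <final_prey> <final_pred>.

Step 1: prey: 21+2-30=0; pred: 24+10-12=22
First extinction: prey at step 1

Answer: 1 prey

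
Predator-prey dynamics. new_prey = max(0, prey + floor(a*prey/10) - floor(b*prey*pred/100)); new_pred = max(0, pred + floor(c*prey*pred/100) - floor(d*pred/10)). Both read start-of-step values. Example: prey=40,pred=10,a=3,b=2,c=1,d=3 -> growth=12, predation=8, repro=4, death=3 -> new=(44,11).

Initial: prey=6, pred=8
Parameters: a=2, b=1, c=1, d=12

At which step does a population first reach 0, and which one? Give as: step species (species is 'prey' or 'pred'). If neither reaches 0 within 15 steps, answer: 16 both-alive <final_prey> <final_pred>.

Step 1: prey: 6+1-0=7; pred: 8+0-9=0
First extinction: pred at step 1

Answer: 1 pred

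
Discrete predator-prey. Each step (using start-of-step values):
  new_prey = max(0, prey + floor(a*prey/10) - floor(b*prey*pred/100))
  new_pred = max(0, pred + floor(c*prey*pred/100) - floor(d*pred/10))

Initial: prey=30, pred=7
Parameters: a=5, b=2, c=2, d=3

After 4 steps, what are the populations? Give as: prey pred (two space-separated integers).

Answer: 66 51

Derivation:
Step 1: prey: 30+15-4=41; pred: 7+4-2=9
Step 2: prey: 41+20-7=54; pred: 9+7-2=14
Step 3: prey: 54+27-15=66; pred: 14+15-4=25
Step 4: prey: 66+33-33=66; pred: 25+33-7=51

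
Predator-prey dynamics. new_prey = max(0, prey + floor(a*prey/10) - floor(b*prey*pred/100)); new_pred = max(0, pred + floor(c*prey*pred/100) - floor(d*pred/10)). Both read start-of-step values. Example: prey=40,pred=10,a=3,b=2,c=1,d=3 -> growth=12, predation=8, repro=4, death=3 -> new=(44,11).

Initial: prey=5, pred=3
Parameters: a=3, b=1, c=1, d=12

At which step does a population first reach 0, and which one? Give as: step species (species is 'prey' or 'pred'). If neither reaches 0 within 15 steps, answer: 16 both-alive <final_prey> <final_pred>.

Answer: 1 pred

Derivation:
Step 1: prey: 5+1-0=6; pred: 3+0-3=0
First extinction: pred at step 1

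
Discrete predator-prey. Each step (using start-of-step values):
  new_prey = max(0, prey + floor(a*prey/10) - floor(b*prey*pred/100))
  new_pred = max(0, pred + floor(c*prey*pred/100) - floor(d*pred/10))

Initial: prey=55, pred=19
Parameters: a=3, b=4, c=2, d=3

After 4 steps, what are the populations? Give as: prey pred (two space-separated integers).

Answer: 0 22

Derivation:
Step 1: prey: 55+16-41=30; pred: 19+20-5=34
Step 2: prey: 30+9-40=0; pred: 34+20-10=44
Step 3: prey: 0+0-0=0; pred: 44+0-13=31
Step 4: prey: 0+0-0=0; pred: 31+0-9=22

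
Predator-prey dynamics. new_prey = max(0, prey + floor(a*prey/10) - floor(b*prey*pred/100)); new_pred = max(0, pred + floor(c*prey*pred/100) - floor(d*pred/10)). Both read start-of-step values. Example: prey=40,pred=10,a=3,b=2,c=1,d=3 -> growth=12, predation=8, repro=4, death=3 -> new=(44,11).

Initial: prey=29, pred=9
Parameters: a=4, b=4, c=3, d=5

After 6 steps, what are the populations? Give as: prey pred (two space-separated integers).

Step 1: prey: 29+11-10=30; pred: 9+7-4=12
Step 2: prey: 30+12-14=28; pred: 12+10-6=16
Step 3: prey: 28+11-17=22; pred: 16+13-8=21
Step 4: prey: 22+8-18=12; pred: 21+13-10=24
Step 5: prey: 12+4-11=5; pred: 24+8-12=20
Step 6: prey: 5+2-4=3; pred: 20+3-10=13

Answer: 3 13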